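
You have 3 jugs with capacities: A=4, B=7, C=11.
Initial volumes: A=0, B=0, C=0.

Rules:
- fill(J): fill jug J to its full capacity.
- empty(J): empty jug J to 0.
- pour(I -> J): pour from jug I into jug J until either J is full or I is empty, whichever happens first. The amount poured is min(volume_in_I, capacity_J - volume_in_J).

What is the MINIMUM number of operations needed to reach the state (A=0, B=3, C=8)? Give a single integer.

Answer: 4

Derivation:
BFS from (A=0, B=0, C=0). One shortest path:
  1. fill(C) -> (A=0 B=0 C=11)
  2. pour(C -> B) -> (A=0 B=7 C=4)
  3. pour(B -> A) -> (A=4 B=3 C=4)
  4. pour(A -> C) -> (A=0 B=3 C=8)
Reached target in 4 moves.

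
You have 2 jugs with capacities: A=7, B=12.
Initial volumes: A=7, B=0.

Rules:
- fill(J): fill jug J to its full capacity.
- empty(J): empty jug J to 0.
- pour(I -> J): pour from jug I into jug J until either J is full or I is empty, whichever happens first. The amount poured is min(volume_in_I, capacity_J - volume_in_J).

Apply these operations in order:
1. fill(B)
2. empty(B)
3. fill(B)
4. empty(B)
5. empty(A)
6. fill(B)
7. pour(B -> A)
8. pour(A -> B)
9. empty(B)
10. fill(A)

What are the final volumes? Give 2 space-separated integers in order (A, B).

Step 1: fill(B) -> (A=7 B=12)
Step 2: empty(B) -> (A=7 B=0)
Step 3: fill(B) -> (A=7 B=12)
Step 4: empty(B) -> (A=7 B=0)
Step 5: empty(A) -> (A=0 B=0)
Step 6: fill(B) -> (A=0 B=12)
Step 7: pour(B -> A) -> (A=7 B=5)
Step 8: pour(A -> B) -> (A=0 B=12)
Step 9: empty(B) -> (A=0 B=0)
Step 10: fill(A) -> (A=7 B=0)

Answer: 7 0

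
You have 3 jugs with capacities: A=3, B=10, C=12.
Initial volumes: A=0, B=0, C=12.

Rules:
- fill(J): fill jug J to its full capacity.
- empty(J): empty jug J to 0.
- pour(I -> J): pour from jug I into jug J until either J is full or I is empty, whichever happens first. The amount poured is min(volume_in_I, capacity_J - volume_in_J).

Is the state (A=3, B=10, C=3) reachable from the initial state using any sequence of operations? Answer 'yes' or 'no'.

BFS from (A=0, B=0, C=12):
  1. fill(A) -> (A=3 B=0 C=12)
  2. fill(B) -> (A=3 B=10 C=12)
  3. empty(C) -> (A=3 B=10 C=0)
  4. pour(A -> C) -> (A=0 B=10 C=3)
  5. fill(A) -> (A=3 B=10 C=3)
Target reached → yes.

Answer: yes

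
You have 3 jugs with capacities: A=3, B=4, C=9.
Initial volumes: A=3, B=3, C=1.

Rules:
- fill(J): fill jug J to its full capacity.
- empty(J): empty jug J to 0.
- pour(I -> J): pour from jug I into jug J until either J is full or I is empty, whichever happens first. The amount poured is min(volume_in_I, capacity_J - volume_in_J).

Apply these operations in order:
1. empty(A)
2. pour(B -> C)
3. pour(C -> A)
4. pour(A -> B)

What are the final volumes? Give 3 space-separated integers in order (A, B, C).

Answer: 0 3 1

Derivation:
Step 1: empty(A) -> (A=0 B=3 C=1)
Step 2: pour(B -> C) -> (A=0 B=0 C=4)
Step 3: pour(C -> A) -> (A=3 B=0 C=1)
Step 4: pour(A -> B) -> (A=0 B=3 C=1)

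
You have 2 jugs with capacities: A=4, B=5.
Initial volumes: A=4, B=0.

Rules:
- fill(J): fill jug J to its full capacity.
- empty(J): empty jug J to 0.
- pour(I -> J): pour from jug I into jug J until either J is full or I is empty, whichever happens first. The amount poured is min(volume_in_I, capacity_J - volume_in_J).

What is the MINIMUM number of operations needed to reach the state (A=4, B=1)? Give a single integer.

BFS from (A=4, B=0). One shortest path:
  1. empty(A) -> (A=0 B=0)
  2. fill(B) -> (A=0 B=5)
  3. pour(B -> A) -> (A=4 B=1)
Reached target in 3 moves.

Answer: 3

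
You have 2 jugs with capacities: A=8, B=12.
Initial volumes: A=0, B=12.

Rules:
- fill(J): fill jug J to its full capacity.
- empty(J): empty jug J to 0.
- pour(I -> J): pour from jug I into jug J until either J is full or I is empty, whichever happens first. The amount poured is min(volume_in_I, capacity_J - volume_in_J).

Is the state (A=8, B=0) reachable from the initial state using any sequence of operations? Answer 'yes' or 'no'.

BFS from (A=0, B=12):
  1. fill(A) -> (A=8 B=12)
  2. empty(B) -> (A=8 B=0)
Target reached → yes.

Answer: yes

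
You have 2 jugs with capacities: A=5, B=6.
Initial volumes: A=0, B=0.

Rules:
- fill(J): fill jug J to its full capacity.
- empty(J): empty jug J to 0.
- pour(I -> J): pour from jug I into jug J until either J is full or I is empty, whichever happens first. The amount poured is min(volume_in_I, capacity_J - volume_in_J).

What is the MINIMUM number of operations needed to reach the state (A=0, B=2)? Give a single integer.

Answer: 7

Derivation:
BFS from (A=0, B=0). One shortest path:
  1. fill(B) -> (A=0 B=6)
  2. pour(B -> A) -> (A=5 B=1)
  3. empty(A) -> (A=0 B=1)
  4. pour(B -> A) -> (A=1 B=0)
  5. fill(B) -> (A=1 B=6)
  6. pour(B -> A) -> (A=5 B=2)
  7. empty(A) -> (A=0 B=2)
Reached target in 7 moves.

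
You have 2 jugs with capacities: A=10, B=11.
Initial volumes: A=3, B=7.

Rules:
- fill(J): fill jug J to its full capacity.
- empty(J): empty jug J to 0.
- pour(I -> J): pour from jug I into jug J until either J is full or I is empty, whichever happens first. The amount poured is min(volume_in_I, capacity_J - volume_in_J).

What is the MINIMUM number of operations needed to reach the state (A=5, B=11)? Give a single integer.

Answer: 6

Derivation:
BFS from (A=3, B=7). One shortest path:
  1. fill(A) -> (A=10 B=7)
  2. pour(A -> B) -> (A=6 B=11)
  3. empty(B) -> (A=6 B=0)
  4. pour(A -> B) -> (A=0 B=6)
  5. fill(A) -> (A=10 B=6)
  6. pour(A -> B) -> (A=5 B=11)
Reached target in 6 moves.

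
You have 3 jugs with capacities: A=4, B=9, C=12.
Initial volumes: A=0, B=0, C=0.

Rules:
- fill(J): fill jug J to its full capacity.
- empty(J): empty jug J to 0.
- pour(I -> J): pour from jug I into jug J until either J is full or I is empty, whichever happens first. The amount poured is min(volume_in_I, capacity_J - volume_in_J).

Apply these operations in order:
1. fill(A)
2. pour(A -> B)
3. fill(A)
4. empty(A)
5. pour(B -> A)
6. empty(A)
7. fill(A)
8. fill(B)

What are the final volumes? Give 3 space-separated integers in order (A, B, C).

Answer: 4 9 0

Derivation:
Step 1: fill(A) -> (A=4 B=0 C=0)
Step 2: pour(A -> B) -> (A=0 B=4 C=0)
Step 3: fill(A) -> (A=4 B=4 C=0)
Step 4: empty(A) -> (A=0 B=4 C=0)
Step 5: pour(B -> A) -> (A=4 B=0 C=0)
Step 6: empty(A) -> (A=0 B=0 C=0)
Step 7: fill(A) -> (A=4 B=0 C=0)
Step 8: fill(B) -> (A=4 B=9 C=0)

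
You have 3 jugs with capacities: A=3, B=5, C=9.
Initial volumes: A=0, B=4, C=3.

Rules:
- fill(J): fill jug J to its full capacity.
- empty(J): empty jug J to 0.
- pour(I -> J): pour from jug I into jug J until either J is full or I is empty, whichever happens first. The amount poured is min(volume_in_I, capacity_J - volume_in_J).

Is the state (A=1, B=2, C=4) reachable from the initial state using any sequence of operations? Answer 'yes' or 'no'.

Answer: no

Derivation:
BFS explored all 176 reachable states.
Reachable set includes: (0,0,0), (0,0,1), (0,0,2), (0,0,3), (0,0,4), (0,0,5), (0,0,6), (0,0,7), (0,0,8), (0,0,9), (0,1,0), (0,1,1) ...
Target (A=1, B=2, C=4) not in reachable set → no.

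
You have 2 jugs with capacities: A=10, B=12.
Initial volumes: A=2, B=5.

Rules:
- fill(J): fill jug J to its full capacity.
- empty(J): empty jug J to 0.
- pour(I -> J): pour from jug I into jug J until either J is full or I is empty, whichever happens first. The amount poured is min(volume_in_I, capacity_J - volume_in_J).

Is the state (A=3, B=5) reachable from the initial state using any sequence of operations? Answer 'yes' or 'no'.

BFS explored all 45 reachable states.
Reachable set includes: (0,0), (0,1), (0,2), (0,3), (0,4), (0,5), (0,6), (0,7), (0,8), (0,9), (0,10), (0,11) ...
Target (A=3, B=5) not in reachable set → no.

Answer: no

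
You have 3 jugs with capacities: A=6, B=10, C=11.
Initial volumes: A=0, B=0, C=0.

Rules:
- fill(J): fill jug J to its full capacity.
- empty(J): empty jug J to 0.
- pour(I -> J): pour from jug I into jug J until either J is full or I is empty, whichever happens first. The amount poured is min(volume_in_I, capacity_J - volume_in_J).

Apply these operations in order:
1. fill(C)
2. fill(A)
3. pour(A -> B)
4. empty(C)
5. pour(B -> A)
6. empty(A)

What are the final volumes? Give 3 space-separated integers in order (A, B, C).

Step 1: fill(C) -> (A=0 B=0 C=11)
Step 2: fill(A) -> (A=6 B=0 C=11)
Step 3: pour(A -> B) -> (A=0 B=6 C=11)
Step 4: empty(C) -> (A=0 B=6 C=0)
Step 5: pour(B -> A) -> (A=6 B=0 C=0)
Step 6: empty(A) -> (A=0 B=0 C=0)

Answer: 0 0 0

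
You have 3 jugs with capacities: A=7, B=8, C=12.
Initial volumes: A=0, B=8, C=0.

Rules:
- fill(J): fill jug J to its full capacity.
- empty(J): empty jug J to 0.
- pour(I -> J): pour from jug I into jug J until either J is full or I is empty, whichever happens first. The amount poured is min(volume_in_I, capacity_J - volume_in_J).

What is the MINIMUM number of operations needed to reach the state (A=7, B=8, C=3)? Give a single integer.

BFS from (A=0, B=8, C=0). One shortest path:
  1. fill(A) -> (A=7 B=8 C=0)
  2. pour(A -> C) -> (A=0 B=8 C=7)
  3. fill(A) -> (A=7 B=8 C=7)
  4. pour(B -> C) -> (A=7 B=3 C=12)
  5. empty(C) -> (A=7 B=3 C=0)
  6. pour(B -> C) -> (A=7 B=0 C=3)
  7. fill(B) -> (A=7 B=8 C=3)
Reached target in 7 moves.

Answer: 7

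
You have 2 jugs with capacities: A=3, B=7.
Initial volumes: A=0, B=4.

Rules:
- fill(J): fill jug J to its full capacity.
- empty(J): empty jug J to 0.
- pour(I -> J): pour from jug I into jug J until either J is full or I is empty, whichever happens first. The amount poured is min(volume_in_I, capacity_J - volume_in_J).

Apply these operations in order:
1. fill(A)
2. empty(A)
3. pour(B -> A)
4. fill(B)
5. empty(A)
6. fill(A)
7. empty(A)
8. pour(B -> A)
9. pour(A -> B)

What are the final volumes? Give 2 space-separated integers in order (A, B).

Answer: 0 7

Derivation:
Step 1: fill(A) -> (A=3 B=4)
Step 2: empty(A) -> (A=0 B=4)
Step 3: pour(B -> A) -> (A=3 B=1)
Step 4: fill(B) -> (A=3 B=7)
Step 5: empty(A) -> (A=0 B=7)
Step 6: fill(A) -> (A=3 B=7)
Step 7: empty(A) -> (A=0 B=7)
Step 8: pour(B -> A) -> (A=3 B=4)
Step 9: pour(A -> B) -> (A=0 B=7)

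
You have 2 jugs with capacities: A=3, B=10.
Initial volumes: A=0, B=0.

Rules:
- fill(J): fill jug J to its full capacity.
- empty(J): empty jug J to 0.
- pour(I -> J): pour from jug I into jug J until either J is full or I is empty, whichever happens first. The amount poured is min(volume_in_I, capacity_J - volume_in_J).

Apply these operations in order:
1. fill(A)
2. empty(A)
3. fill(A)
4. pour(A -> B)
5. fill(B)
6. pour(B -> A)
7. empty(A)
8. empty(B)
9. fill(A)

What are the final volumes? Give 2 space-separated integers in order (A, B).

Answer: 3 0

Derivation:
Step 1: fill(A) -> (A=3 B=0)
Step 2: empty(A) -> (A=0 B=0)
Step 3: fill(A) -> (A=3 B=0)
Step 4: pour(A -> B) -> (A=0 B=3)
Step 5: fill(B) -> (A=0 B=10)
Step 6: pour(B -> A) -> (A=3 B=7)
Step 7: empty(A) -> (A=0 B=7)
Step 8: empty(B) -> (A=0 B=0)
Step 9: fill(A) -> (A=3 B=0)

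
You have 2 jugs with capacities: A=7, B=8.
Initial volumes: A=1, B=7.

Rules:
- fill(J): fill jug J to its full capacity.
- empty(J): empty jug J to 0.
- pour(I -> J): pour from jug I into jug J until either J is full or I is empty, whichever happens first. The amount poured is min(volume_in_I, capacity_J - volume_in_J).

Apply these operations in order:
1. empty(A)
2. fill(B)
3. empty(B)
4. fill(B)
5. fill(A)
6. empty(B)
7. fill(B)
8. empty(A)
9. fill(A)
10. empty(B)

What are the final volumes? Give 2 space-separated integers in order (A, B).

Answer: 7 0

Derivation:
Step 1: empty(A) -> (A=0 B=7)
Step 2: fill(B) -> (A=0 B=8)
Step 3: empty(B) -> (A=0 B=0)
Step 4: fill(B) -> (A=0 B=8)
Step 5: fill(A) -> (A=7 B=8)
Step 6: empty(B) -> (A=7 B=0)
Step 7: fill(B) -> (A=7 B=8)
Step 8: empty(A) -> (A=0 B=8)
Step 9: fill(A) -> (A=7 B=8)
Step 10: empty(B) -> (A=7 B=0)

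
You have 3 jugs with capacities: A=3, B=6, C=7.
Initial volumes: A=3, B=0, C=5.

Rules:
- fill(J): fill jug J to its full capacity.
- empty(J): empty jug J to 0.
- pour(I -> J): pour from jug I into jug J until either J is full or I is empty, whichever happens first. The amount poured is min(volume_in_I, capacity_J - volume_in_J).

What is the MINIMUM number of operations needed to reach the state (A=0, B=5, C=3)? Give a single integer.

BFS from (A=3, B=0, C=5). One shortest path:
  1. pour(C -> B) -> (A=3 B=5 C=0)
  2. pour(A -> C) -> (A=0 B=5 C=3)
Reached target in 2 moves.

Answer: 2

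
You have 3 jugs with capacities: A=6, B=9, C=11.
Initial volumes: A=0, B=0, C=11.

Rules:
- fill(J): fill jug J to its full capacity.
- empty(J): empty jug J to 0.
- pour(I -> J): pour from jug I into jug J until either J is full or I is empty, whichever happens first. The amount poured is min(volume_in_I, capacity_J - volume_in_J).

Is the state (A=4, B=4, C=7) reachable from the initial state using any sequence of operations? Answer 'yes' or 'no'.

Answer: no

Derivation:
BFS explored all 440 reachable states.
Reachable set includes: (0,0,0), (0,0,1), (0,0,2), (0,0,3), (0,0,4), (0,0,5), (0,0,6), (0,0,7), (0,0,8), (0,0,9), (0,0,10), (0,0,11) ...
Target (A=4, B=4, C=7) not in reachable set → no.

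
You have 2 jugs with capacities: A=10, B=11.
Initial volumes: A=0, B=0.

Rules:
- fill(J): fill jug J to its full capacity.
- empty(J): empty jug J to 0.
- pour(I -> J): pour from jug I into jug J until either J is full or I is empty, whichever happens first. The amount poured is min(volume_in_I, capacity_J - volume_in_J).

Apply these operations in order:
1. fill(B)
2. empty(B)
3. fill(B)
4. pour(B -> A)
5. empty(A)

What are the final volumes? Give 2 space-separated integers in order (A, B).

Step 1: fill(B) -> (A=0 B=11)
Step 2: empty(B) -> (A=0 B=0)
Step 3: fill(B) -> (A=0 B=11)
Step 4: pour(B -> A) -> (A=10 B=1)
Step 5: empty(A) -> (A=0 B=1)

Answer: 0 1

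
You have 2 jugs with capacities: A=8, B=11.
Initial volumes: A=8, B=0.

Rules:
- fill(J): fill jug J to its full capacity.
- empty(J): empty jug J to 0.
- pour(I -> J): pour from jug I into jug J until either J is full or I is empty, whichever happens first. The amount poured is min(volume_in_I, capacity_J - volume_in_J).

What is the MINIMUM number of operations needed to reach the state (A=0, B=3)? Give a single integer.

Answer: 4

Derivation:
BFS from (A=8, B=0). One shortest path:
  1. empty(A) -> (A=0 B=0)
  2. fill(B) -> (A=0 B=11)
  3. pour(B -> A) -> (A=8 B=3)
  4. empty(A) -> (A=0 B=3)
Reached target in 4 moves.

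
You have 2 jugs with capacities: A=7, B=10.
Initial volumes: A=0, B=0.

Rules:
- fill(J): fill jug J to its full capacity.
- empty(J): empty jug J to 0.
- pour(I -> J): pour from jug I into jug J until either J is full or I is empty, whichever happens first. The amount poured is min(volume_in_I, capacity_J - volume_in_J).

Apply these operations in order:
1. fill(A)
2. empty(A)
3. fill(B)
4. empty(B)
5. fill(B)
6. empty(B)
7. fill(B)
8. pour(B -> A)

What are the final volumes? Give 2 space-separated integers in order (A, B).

Step 1: fill(A) -> (A=7 B=0)
Step 2: empty(A) -> (A=0 B=0)
Step 3: fill(B) -> (A=0 B=10)
Step 4: empty(B) -> (A=0 B=0)
Step 5: fill(B) -> (A=0 B=10)
Step 6: empty(B) -> (A=0 B=0)
Step 7: fill(B) -> (A=0 B=10)
Step 8: pour(B -> A) -> (A=7 B=3)

Answer: 7 3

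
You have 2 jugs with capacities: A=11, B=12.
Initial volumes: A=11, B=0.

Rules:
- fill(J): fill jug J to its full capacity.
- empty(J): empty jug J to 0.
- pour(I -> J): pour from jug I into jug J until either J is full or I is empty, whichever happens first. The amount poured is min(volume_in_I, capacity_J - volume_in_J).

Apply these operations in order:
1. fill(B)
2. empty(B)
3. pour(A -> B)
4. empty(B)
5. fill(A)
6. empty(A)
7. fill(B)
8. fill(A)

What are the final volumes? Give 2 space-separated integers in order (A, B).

Step 1: fill(B) -> (A=11 B=12)
Step 2: empty(B) -> (A=11 B=0)
Step 3: pour(A -> B) -> (A=0 B=11)
Step 4: empty(B) -> (A=0 B=0)
Step 5: fill(A) -> (A=11 B=0)
Step 6: empty(A) -> (A=0 B=0)
Step 7: fill(B) -> (A=0 B=12)
Step 8: fill(A) -> (A=11 B=12)

Answer: 11 12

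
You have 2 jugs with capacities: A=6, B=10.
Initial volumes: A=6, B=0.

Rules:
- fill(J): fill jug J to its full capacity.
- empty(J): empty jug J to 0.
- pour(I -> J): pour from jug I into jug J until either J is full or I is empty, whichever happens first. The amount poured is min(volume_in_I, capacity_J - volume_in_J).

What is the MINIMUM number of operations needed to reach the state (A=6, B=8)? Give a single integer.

Answer: 7

Derivation:
BFS from (A=6, B=0). One shortest path:
  1. empty(A) -> (A=0 B=0)
  2. fill(B) -> (A=0 B=10)
  3. pour(B -> A) -> (A=6 B=4)
  4. empty(A) -> (A=0 B=4)
  5. pour(B -> A) -> (A=4 B=0)
  6. fill(B) -> (A=4 B=10)
  7. pour(B -> A) -> (A=6 B=8)
Reached target in 7 moves.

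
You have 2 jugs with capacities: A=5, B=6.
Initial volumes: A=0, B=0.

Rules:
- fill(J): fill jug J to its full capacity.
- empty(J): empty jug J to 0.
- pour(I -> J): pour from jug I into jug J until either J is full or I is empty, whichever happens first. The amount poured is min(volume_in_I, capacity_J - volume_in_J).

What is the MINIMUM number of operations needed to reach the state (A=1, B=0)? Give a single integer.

BFS from (A=0, B=0). One shortest path:
  1. fill(B) -> (A=0 B=6)
  2. pour(B -> A) -> (A=5 B=1)
  3. empty(A) -> (A=0 B=1)
  4. pour(B -> A) -> (A=1 B=0)
Reached target in 4 moves.

Answer: 4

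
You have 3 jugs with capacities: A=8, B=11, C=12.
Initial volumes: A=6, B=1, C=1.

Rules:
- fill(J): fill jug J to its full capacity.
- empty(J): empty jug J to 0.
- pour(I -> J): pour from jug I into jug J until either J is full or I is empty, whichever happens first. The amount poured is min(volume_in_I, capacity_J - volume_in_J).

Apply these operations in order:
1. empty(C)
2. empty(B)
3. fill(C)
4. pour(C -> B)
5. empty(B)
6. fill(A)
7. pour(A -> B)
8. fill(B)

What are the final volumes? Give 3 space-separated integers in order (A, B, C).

Answer: 0 11 1

Derivation:
Step 1: empty(C) -> (A=6 B=1 C=0)
Step 2: empty(B) -> (A=6 B=0 C=0)
Step 3: fill(C) -> (A=6 B=0 C=12)
Step 4: pour(C -> B) -> (A=6 B=11 C=1)
Step 5: empty(B) -> (A=6 B=0 C=1)
Step 6: fill(A) -> (A=8 B=0 C=1)
Step 7: pour(A -> B) -> (A=0 B=8 C=1)
Step 8: fill(B) -> (A=0 B=11 C=1)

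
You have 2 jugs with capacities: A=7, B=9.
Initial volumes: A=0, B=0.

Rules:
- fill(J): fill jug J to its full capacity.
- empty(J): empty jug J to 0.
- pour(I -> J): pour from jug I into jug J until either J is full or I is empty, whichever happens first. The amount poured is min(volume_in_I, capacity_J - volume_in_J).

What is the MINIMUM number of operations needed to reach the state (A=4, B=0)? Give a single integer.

Answer: 8

Derivation:
BFS from (A=0, B=0). One shortest path:
  1. fill(B) -> (A=0 B=9)
  2. pour(B -> A) -> (A=7 B=2)
  3. empty(A) -> (A=0 B=2)
  4. pour(B -> A) -> (A=2 B=0)
  5. fill(B) -> (A=2 B=9)
  6. pour(B -> A) -> (A=7 B=4)
  7. empty(A) -> (A=0 B=4)
  8. pour(B -> A) -> (A=4 B=0)
Reached target in 8 moves.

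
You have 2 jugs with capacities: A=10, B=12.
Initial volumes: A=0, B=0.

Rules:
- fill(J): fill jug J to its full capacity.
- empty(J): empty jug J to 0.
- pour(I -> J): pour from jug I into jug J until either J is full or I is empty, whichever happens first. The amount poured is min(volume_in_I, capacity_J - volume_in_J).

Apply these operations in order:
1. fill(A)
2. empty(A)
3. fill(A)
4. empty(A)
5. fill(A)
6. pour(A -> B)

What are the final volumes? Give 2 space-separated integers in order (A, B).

Step 1: fill(A) -> (A=10 B=0)
Step 2: empty(A) -> (A=0 B=0)
Step 3: fill(A) -> (A=10 B=0)
Step 4: empty(A) -> (A=0 B=0)
Step 5: fill(A) -> (A=10 B=0)
Step 6: pour(A -> B) -> (A=0 B=10)

Answer: 0 10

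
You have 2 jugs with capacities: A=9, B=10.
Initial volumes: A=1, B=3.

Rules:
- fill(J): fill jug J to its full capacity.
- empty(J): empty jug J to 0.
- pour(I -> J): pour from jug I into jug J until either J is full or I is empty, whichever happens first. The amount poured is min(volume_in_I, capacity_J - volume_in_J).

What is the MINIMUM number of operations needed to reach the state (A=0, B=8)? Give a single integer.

Answer: 7

Derivation:
BFS from (A=1, B=3). One shortest path:
  1. fill(A) -> (A=9 B=3)
  2. empty(B) -> (A=9 B=0)
  3. pour(A -> B) -> (A=0 B=9)
  4. fill(A) -> (A=9 B=9)
  5. pour(A -> B) -> (A=8 B=10)
  6. empty(B) -> (A=8 B=0)
  7. pour(A -> B) -> (A=0 B=8)
Reached target in 7 moves.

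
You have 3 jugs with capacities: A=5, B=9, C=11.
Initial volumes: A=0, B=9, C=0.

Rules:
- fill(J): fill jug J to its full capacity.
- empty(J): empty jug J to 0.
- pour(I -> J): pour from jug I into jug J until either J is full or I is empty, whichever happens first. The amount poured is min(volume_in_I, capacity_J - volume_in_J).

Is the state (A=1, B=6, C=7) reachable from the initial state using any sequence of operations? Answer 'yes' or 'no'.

BFS explored all 400 reachable states.
Reachable set includes: (0,0,0), (0,0,1), (0,0,2), (0,0,3), (0,0,4), (0,0,5), (0,0,6), (0,0,7), (0,0,8), (0,0,9), (0,0,10), (0,0,11) ...
Target (A=1, B=6, C=7) not in reachable set → no.

Answer: no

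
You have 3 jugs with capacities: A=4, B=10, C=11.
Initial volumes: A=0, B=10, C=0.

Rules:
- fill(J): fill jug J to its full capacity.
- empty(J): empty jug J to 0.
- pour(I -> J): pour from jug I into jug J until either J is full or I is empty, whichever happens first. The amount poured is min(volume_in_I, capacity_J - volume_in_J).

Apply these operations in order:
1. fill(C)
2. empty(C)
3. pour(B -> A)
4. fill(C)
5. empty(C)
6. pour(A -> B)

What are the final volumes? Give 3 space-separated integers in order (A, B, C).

Answer: 0 10 0

Derivation:
Step 1: fill(C) -> (A=0 B=10 C=11)
Step 2: empty(C) -> (A=0 B=10 C=0)
Step 3: pour(B -> A) -> (A=4 B=6 C=0)
Step 4: fill(C) -> (A=4 B=6 C=11)
Step 5: empty(C) -> (A=4 B=6 C=0)
Step 6: pour(A -> B) -> (A=0 B=10 C=0)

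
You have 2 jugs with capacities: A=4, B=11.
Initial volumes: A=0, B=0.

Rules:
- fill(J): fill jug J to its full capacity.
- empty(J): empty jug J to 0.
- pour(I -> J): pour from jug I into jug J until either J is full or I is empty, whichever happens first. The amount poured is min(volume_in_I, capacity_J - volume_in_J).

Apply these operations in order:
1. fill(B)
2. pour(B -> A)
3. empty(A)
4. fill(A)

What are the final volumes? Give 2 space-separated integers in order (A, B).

Step 1: fill(B) -> (A=0 B=11)
Step 2: pour(B -> A) -> (A=4 B=7)
Step 3: empty(A) -> (A=0 B=7)
Step 4: fill(A) -> (A=4 B=7)

Answer: 4 7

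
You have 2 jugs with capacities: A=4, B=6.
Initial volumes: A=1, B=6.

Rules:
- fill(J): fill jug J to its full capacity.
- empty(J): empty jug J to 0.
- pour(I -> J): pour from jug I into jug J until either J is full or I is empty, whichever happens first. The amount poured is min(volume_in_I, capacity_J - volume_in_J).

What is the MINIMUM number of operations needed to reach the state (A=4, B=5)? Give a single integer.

BFS from (A=1, B=6). One shortest path:
  1. empty(B) -> (A=1 B=0)
  2. pour(A -> B) -> (A=0 B=1)
  3. fill(A) -> (A=4 B=1)
  4. pour(A -> B) -> (A=0 B=5)
  5. fill(A) -> (A=4 B=5)
Reached target in 5 moves.

Answer: 5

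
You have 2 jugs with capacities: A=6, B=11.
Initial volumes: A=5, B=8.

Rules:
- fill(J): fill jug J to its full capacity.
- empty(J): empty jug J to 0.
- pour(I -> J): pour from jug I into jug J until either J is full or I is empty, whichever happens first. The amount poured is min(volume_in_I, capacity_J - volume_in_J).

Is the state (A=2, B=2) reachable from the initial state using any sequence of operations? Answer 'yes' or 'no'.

Answer: no

Derivation:
BFS explored all 35 reachable states.
Reachable set includes: (0,0), (0,1), (0,2), (0,3), (0,4), (0,5), (0,6), (0,7), (0,8), (0,9), (0,10), (0,11) ...
Target (A=2, B=2) not in reachable set → no.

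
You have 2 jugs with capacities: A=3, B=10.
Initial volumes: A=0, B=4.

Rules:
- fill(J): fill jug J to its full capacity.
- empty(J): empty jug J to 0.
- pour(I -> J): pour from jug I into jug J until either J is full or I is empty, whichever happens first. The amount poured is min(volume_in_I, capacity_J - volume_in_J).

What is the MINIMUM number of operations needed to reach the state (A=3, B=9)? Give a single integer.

Answer: 8

Derivation:
BFS from (A=0, B=4). One shortest path:
  1. fill(A) -> (A=3 B=4)
  2. empty(B) -> (A=3 B=0)
  3. pour(A -> B) -> (A=0 B=3)
  4. fill(A) -> (A=3 B=3)
  5. pour(A -> B) -> (A=0 B=6)
  6. fill(A) -> (A=3 B=6)
  7. pour(A -> B) -> (A=0 B=9)
  8. fill(A) -> (A=3 B=9)
Reached target in 8 moves.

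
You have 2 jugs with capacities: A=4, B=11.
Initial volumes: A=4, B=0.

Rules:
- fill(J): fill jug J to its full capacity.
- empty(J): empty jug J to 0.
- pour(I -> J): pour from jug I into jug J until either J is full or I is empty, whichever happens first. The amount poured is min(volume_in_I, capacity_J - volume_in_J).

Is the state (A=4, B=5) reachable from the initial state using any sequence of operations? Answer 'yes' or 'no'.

Answer: yes

Derivation:
BFS from (A=4, B=0):
  1. pour(A -> B) -> (A=0 B=4)
  2. fill(A) -> (A=4 B=4)
  3. pour(A -> B) -> (A=0 B=8)
  4. fill(A) -> (A=4 B=8)
  5. pour(A -> B) -> (A=1 B=11)
  6. empty(B) -> (A=1 B=0)
  7. pour(A -> B) -> (A=0 B=1)
  8. fill(A) -> (A=4 B=1)
  9. pour(A -> B) -> (A=0 B=5)
  10. fill(A) -> (A=4 B=5)
Target reached → yes.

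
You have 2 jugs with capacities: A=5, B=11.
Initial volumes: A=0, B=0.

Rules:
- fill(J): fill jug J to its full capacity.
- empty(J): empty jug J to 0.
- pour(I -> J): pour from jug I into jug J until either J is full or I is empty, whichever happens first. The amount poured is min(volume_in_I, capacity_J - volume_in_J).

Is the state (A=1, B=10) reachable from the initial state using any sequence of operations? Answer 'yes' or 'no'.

BFS explored all 32 reachable states.
Reachable set includes: (0,0), (0,1), (0,2), (0,3), (0,4), (0,5), (0,6), (0,7), (0,8), (0,9), (0,10), (0,11) ...
Target (A=1, B=10) not in reachable set → no.

Answer: no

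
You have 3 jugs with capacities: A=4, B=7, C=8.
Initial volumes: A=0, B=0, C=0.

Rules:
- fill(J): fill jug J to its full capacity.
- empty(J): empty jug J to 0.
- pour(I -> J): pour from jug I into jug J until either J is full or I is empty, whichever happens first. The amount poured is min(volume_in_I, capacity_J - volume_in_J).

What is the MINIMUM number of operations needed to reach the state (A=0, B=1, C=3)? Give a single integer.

Answer: 7

Derivation:
BFS from (A=0, B=0, C=0). One shortest path:
  1. fill(C) -> (A=0 B=0 C=8)
  2. pour(C -> B) -> (A=0 B=7 C=1)
  3. pour(B -> A) -> (A=4 B=3 C=1)
  4. empty(A) -> (A=0 B=3 C=1)
  5. pour(B -> A) -> (A=3 B=0 C=1)
  6. pour(C -> B) -> (A=3 B=1 C=0)
  7. pour(A -> C) -> (A=0 B=1 C=3)
Reached target in 7 moves.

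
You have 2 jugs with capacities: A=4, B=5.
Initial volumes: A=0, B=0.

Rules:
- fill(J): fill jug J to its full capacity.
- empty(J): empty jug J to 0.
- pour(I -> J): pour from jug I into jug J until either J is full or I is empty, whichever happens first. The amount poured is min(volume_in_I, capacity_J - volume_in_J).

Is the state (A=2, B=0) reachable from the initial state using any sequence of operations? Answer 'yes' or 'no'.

Answer: yes

Derivation:
BFS from (A=0, B=0):
  1. fill(B) -> (A=0 B=5)
  2. pour(B -> A) -> (A=4 B=1)
  3. empty(A) -> (A=0 B=1)
  4. pour(B -> A) -> (A=1 B=0)
  5. fill(B) -> (A=1 B=5)
  6. pour(B -> A) -> (A=4 B=2)
  7. empty(A) -> (A=0 B=2)
  8. pour(B -> A) -> (A=2 B=0)
Target reached → yes.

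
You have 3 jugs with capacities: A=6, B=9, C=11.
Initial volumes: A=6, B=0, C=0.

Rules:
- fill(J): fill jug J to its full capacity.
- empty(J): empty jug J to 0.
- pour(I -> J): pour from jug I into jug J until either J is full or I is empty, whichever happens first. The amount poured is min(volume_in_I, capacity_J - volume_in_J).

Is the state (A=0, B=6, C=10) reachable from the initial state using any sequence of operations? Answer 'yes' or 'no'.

BFS from (A=6, B=0, C=0):
  1. empty(A) -> (A=0 B=0 C=0)
  2. fill(C) -> (A=0 B=0 C=11)
  3. pour(C -> A) -> (A=6 B=0 C=5)
  4. empty(A) -> (A=0 B=0 C=5)
  5. pour(C -> A) -> (A=5 B=0 C=0)
  6. fill(C) -> (A=5 B=0 C=11)
  7. pour(C -> A) -> (A=6 B=0 C=10)
  8. pour(A -> B) -> (A=0 B=6 C=10)
Target reached → yes.

Answer: yes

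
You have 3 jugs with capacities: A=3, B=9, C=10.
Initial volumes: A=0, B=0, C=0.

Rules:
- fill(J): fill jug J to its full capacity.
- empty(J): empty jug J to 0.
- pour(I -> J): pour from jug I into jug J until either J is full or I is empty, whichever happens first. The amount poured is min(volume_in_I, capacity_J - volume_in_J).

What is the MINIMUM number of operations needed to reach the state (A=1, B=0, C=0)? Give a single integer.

Answer: 4

Derivation:
BFS from (A=0, B=0, C=0). One shortest path:
  1. fill(C) -> (A=0 B=0 C=10)
  2. pour(C -> B) -> (A=0 B=9 C=1)
  3. empty(B) -> (A=0 B=0 C=1)
  4. pour(C -> A) -> (A=1 B=0 C=0)
Reached target in 4 moves.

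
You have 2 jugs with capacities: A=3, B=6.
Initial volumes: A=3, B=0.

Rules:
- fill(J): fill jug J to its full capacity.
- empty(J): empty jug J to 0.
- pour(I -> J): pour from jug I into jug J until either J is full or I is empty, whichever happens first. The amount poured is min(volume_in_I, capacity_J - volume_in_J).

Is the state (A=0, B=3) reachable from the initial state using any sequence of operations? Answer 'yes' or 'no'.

Answer: yes

Derivation:
BFS from (A=3, B=0):
  1. pour(A -> B) -> (A=0 B=3)
Target reached → yes.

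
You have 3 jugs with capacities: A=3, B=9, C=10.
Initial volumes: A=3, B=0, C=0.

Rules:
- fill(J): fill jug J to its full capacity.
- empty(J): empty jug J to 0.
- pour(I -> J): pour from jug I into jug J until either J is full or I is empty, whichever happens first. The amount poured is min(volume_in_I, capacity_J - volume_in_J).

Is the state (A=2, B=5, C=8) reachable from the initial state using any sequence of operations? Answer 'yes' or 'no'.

Answer: no

Derivation:
BFS explored all 296 reachable states.
Reachable set includes: (0,0,0), (0,0,1), (0,0,2), (0,0,3), (0,0,4), (0,0,5), (0,0,6), (0,0,7), (0,0,8), (0,0,9), (0,0,10), (0,1,0) ...
Target (A=2, B=5, C=8) not in reachable set → no.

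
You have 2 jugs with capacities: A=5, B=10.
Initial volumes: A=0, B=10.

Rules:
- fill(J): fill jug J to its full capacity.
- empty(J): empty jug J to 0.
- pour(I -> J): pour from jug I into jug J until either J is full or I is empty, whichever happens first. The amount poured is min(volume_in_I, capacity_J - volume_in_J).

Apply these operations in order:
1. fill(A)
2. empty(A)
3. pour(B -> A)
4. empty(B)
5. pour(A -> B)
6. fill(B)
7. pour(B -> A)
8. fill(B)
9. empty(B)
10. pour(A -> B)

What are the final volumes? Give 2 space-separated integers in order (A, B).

Step 1: fill(A) -> (A=5 B=10)
Step 2: empty(A) -> (A=0 B=10)
Step 3: pour(B -> A) -> (A=5 B=5)
Step 4: empty(B) -> (A=5 B=0)
Step 5: pour(A -> B) -> (A=0 B=5)
Step 6: fill(B) -> (A=0 B=10)
Step 7: pour(B -> A) -> (A=5 B=5)
Step 8: fill(B) -> (A=5 B=10)
Step 9: empty(B) -> (A=5 B=0)
Step 10: pour(A -> B) -> (A=0 B=5)

Answer: 0 5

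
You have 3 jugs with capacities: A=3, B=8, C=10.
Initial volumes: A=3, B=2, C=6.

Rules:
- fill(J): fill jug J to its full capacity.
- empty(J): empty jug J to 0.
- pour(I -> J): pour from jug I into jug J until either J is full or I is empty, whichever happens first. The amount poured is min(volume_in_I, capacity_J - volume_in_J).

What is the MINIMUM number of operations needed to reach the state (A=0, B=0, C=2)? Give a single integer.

BFS from (A=3, B=2, C=6). One shortest path:
  1. empty(A) -> (A=0 B=2 C=6)
  2. empty(C) -> (A=0 B=2 C=0)
  3. pour(B -> C) -> (A=0 B=0 C=2)
Reached target in 3 moves.

Answer: 3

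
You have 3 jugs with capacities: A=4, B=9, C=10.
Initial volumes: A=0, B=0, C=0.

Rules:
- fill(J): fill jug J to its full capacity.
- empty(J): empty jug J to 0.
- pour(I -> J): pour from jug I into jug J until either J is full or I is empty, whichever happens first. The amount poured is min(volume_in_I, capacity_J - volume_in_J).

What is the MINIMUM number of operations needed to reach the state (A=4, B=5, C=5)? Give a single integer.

Answer: 5

Derivation:
BFS from (A=0, B=0, C=0). One shortest path:
  1. fill(A) -> (A=4 B=0 C=0)
  2. fill(C) -> (A=4 B=0 C=10)
  3. pour(A -> B) -> (A=0 B=4 C=10)
  4. pour(C -> B) -> (A=0 B=9 C=5)
  5. pour(B -> A) -> (A=4 B=5 C=5)
Reached target in 5 moves.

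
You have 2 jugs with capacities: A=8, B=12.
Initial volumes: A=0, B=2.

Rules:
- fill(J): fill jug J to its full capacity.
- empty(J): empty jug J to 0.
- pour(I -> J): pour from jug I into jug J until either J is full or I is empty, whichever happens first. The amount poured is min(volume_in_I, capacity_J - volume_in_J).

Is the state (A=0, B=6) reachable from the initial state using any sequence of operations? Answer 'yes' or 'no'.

BFS from (A=0, B=2):
  1. pour(B -> A) -> (A=2 B=0)
  2. fill(B) -> (A=2 B=12)
  3. pour(B -> A) -> (A=8 B=6)
  4. empty(A) -> (A=0 B=6)
Target reached → yes.

Answer: yes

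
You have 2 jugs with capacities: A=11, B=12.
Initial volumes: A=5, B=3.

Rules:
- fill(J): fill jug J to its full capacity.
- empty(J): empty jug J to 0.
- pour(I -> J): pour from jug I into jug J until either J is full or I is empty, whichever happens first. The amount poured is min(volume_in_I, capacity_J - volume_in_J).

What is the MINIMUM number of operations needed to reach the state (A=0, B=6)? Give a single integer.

Answer: 3

Derivation:
BFS from (A=5, B=3). One shortest path:
  1. fill(B) -> (A=5 B=12)
  2. pour(B -> A) -> (A=11 B=6)
  3. empty(A) -> (A=0 B=6)
Reached target in 3 moves.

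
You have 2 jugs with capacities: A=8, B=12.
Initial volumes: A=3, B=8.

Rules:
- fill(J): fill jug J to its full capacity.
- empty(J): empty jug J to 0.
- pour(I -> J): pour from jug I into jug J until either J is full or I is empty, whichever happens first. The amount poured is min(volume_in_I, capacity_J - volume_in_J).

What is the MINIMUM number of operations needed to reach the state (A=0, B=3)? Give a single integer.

BFS from (A=3, B=8). One shortest path:
  1. empty(B) -> (A=3 B=0)
  2. pour(A -> B) -> (A=0 B=3)
Reached target in 2 moves.

Answer: 2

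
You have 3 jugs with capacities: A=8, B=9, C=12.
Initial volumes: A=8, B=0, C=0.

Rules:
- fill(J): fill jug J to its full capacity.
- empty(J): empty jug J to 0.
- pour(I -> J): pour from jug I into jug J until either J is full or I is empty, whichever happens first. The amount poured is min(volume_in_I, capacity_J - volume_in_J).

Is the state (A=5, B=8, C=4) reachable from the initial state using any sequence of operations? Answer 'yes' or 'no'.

BFS explored all 554 reachable states.
Reachable set includes: (0,0,0), (0,0,1), (0,0,2), (0,0,3), (0,0,4), (0,0,5), (0,0,6), (0,0,7), (0,0,8), (0,0,9), (0,0,10), (0,0,11) ...
Target (A=5, B=8, C=4) not in reachable set → no.

Answer: no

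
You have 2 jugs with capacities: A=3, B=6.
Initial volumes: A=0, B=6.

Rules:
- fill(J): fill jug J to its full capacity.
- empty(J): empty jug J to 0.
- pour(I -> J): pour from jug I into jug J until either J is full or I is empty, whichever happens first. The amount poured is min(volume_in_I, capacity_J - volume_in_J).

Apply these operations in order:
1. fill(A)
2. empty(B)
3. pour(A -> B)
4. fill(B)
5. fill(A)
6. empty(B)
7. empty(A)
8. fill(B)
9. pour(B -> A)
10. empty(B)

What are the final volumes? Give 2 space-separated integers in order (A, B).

Step 1: fill(A) -> (A=3 B=6)
Step 2: empty(B) -> (A=3 B=0)
Step 3: pour(A -> B) -> (A=0 B=3)
Step 4: fill(B) -> (A=0 B=6)
Step 5: fill(A) -> (A=3 B=6)
Step 6: empty(B) -> (A=3 B=0)
Step 7: empty(A) -> (A=0 B=0)
Step 8: fill(B) -> (A=0 B=6)
Step 9: pour(B -> A) -> (A=3 B=3)
Step 10: empty(B) -> (A=3 B=0)

Answer: 3 0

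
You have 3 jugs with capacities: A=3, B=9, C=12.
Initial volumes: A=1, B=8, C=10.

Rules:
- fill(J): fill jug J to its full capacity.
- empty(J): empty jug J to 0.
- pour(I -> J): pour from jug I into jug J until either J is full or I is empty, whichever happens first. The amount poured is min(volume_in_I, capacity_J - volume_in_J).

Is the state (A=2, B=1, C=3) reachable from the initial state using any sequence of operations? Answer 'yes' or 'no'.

Answer: no

Derivation:
BFS explored all 345 reachable states.
Reachable set includes: (0,0,0), (0,0,1), (0,0,2), (0,0,3), (0,0,4), (0,0,5), (0,0,6), (0,0,7), (0,0,8), (0,0,9), (0,0,10), (0,0,11) ...
Target (A=2, B=1, C=3) not in reachable set → no.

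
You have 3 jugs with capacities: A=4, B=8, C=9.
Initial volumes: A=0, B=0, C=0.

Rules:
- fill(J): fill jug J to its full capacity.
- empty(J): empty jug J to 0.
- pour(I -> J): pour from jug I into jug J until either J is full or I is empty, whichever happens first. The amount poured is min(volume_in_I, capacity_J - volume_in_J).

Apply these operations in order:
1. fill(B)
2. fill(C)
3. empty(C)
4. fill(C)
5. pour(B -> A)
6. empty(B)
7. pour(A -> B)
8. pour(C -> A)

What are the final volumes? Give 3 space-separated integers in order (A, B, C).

Step 1: fill(B) -> (A=0 B=8 C=0)
Step 2: fill(C) -> (A=0 B=8 C=9)
Step 3: empty(C) -> (A=0 B=8 C=0)
Step 4: fill(C) -> (A=0 B=8 C=9)
Step 5: pour(B -> A) -> (A=4 B=4 C=9)
Step 6: empty(B) -> (A=4 B=0 C=9)
Step 7: pour(A -> B) -> (A=0 B=4 C=9)
Step 8: pour(C -> A) -> (A=4 B=4 C=5)

Answer: 4 4 5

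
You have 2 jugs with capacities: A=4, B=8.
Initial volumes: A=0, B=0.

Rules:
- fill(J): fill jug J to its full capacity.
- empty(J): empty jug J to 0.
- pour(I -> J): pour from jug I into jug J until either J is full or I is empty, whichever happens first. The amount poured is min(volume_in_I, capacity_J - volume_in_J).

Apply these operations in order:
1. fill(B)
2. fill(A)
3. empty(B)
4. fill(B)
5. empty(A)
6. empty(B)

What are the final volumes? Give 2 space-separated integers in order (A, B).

Answer: 0 0

Derivation:
Step 1: fill(B) -> (A=0 B=8)
Step 2: fill(A) -> (A=4 B=8)
Step 3: empty(B) -> (A=4 B=0)
Step 4: fill(B) -> (A=4 B=8)
Step 5: empty(A) -> (A=0 B=8)
Step 6: empty(B) -> (A=0 B=0)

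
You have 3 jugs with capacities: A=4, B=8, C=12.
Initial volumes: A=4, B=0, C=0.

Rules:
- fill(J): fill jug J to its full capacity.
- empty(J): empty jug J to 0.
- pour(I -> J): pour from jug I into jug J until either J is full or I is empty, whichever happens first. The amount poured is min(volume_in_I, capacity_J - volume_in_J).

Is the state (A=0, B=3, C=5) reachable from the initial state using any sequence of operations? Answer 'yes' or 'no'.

BFS explored all 24 reachable states.
Reachable set includes: (0,0,0), (0,0,4), (0,0,8), (0,0,12), (0,4,0), (0,4,4), (0,4,8), (0,4,12), (0,8,0), (0,8,4), (0,8,8), (0,8,12) ...
Target (A=0, B=3, C=5) not in reachable set → no.

Answer: no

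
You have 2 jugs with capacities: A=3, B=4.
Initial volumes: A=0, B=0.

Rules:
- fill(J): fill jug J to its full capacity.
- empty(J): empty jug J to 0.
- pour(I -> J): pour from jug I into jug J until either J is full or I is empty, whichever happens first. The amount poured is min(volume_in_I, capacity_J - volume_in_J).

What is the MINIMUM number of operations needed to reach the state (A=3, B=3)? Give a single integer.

BFS from (A=0, B=0). One shortest path:
  1. fill(A) -> (A=3 B=0)
  2. pour(A -> B) -> (A=0 B=3)
  3. fill(A) -> (A=3 B=3)
Reached target in 3 moves.

Answer: 3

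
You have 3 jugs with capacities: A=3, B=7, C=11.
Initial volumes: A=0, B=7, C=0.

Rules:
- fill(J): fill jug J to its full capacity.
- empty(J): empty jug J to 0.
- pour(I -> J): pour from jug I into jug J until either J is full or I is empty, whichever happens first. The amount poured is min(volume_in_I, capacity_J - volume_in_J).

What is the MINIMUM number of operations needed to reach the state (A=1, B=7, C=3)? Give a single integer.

Answer: 6

Derivation:
BFS from (A=0, B=7, C=0). One shortest path:
  1. pour(B -> A) -> (A=3 B=4 C=0)
  2. empty(A) -> (A=0 B=4 C=0)
  3. pour(B -> A) -> (A=3 B=1 C=0)
  4. pour(A -> C) -> (A=0 B=1 C=3)
  5. pour(B -> A) -> (A=1 B=0 C=3)
  6. fill(B) -> (A=1 B=7 C=3)
Reached target in 6 moves.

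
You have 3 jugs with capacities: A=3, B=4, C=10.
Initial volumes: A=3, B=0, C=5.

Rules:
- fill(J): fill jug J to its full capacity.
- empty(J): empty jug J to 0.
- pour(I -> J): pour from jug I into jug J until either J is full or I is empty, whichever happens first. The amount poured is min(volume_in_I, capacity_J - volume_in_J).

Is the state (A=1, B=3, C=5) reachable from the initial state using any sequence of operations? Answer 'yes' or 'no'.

Answer: no

Derivation:
BFS explored all 166 reachable states.
Reachable set includes: (0,0,0), (0,0,1), (0,0,2), (0,0,3), (0,0,4), (0,0,5), (0,0,6), (0,0,7), (0,0,8), (0,0,9), (0,0,10), (0,1,0) ...
Target (A=1, B=3, C=5) not in reachable set → no.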